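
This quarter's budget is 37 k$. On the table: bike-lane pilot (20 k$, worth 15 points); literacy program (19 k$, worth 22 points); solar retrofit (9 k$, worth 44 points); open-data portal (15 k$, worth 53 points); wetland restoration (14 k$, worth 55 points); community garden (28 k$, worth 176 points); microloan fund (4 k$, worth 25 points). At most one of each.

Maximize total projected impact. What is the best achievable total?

220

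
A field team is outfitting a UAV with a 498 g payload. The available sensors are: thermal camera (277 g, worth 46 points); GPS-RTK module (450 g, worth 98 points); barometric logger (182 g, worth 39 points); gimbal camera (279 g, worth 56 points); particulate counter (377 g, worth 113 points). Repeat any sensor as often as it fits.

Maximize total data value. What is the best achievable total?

113

Density check — particulate counter 0.30, GPS-RTK module 0.22, barometric logger 0.21, gimbal camera 0.20 are the best per g.
The ratio ordering already packs tightly: particulate counter, 377 g, 113.
That's the maximum — no swap from here does better than 113.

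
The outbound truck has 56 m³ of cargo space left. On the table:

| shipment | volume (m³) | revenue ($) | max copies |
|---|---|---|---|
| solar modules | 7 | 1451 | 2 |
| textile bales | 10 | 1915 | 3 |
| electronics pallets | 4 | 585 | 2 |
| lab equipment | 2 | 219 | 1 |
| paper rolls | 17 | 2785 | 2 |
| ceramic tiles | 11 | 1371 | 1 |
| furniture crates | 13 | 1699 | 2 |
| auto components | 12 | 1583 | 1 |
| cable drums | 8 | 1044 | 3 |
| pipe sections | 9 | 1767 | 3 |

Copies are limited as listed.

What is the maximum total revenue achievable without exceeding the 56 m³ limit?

Filling by ratio: 2×solar modules + textile bales + electronics pallets + 3×pipe sections for 10703, with 1 m³ left unused.
Dropping pipe sections frees 9 m³; slotting in textile bales (10 m³) lifts the total to 10851 at 56 m³.
Every other selection either busts 56 m³ or exceeds an availability limit or fails to beat 10851.

10851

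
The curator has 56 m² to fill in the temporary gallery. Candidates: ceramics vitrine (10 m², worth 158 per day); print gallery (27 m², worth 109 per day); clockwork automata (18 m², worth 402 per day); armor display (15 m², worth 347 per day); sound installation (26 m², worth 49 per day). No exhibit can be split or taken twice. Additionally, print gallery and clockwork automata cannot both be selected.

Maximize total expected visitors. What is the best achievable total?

Best packing: ceramics vitrine + clockwork automata + armor display — 43 m², 907 total.

907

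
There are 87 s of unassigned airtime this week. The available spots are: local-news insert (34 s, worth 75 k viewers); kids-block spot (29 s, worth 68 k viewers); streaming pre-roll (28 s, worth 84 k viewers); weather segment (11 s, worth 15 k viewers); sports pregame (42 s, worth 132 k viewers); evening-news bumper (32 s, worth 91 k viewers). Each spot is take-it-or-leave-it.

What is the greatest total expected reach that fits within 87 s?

Greedy by ratio would take streaming pre-roll + weather segment + sports pregame: 81 s used, total 231.
The 28 s tied up in streaming pre-roll is better spent on evening-news bumper — total rises to 238 (85 s).

238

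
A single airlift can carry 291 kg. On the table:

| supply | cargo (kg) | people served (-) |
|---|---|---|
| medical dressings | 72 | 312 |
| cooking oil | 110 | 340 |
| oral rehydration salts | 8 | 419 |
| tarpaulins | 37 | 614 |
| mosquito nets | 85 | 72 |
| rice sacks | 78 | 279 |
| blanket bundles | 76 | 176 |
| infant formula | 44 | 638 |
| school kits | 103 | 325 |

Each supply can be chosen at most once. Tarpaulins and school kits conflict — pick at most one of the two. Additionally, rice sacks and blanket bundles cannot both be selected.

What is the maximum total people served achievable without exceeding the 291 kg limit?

2323

Ranking by ratio (people served/kg): oral rehydration salts 52.38, tarpaulins 16.59, infant formula 14.50, medical dressings 4.33.
Taking the top-ratio supplies first gives medical dressings + oral rehydration salts + tarpaulins + rice sacks + infant formula for 2262 (239 kg).
Dropping rice sacks frees 78 kg; slotting in cooking oil (110 kg) lifts the total to 2323 at 271 kg.
Runner-up cooking oil + oral rehydration salts + tarpaulins + rice sacks + infant formula tops out at 2290.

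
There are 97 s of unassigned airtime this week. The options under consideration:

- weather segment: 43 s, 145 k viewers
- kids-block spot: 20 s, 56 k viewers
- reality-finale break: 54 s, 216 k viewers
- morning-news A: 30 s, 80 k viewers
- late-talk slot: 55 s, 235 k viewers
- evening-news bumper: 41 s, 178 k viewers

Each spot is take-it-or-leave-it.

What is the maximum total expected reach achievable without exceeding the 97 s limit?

413

By expected reach per s: evening-news bumper 4.34, late-talk slot 4.27, reality-finale break 4.00 lead.
Best packing: late-talk slot + evening-news bumper — 96 s, 413 total.
Runner-up reality-finale break + evening-news bumper tops out at 394.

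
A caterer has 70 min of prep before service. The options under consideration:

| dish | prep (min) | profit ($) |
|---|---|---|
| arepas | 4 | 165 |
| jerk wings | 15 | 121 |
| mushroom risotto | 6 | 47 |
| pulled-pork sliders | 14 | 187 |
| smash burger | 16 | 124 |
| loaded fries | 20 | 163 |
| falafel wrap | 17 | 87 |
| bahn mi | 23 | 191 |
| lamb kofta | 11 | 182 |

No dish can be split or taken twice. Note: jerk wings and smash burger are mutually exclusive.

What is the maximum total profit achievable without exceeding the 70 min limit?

865

Taking the top-ratio dishes first gives arepas + jerk wings + pulled-pork sliders + bahn mi + lamb kofta for 846 (67 min).
Dropping bahn mi frees 23 min; slotting in mushroom risotto + loaded fries (26 min) lifts the total to 865 at 70 min.
That's the maximum — no feasible swap from here does better than 865.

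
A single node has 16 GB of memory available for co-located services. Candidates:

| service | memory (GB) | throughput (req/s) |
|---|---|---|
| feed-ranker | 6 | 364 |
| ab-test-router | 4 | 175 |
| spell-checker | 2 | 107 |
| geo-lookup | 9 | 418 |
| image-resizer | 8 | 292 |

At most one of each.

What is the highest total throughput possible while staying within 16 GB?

782

Filling by ratio: feed-ranker + ab-test-router + spell-checker for 646, with 4 GB left unused.
Replace ab-test-router and spell-checker with geo-lookup: the trade gains 136 net, giving 782 at 15 GB.
Runner-up feed-ranker + spell-checker + image-resizer tops out at 763.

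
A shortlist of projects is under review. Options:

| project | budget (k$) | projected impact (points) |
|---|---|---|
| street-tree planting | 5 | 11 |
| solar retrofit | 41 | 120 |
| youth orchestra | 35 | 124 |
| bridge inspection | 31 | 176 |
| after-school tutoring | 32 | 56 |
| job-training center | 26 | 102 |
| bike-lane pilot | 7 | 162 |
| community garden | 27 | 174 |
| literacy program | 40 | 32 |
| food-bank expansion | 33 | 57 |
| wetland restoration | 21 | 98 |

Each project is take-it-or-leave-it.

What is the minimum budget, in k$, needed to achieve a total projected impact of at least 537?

85

Need the lightest bundle worth ≥ 537.
Taking bridge inspection + job-training center + bike-lane pilot + wetland restoration gives 538 (≥ 537) for 85 k$.
Below 85 k$ the best achievable stays under 537.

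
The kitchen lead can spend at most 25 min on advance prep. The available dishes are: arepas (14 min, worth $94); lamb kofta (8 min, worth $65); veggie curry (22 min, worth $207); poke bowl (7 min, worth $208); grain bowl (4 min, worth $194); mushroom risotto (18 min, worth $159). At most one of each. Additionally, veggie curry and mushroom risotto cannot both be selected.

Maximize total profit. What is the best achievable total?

496

Taking the top-ratio dishes first gives lamb kofta + poke bowl + grain bowl for 467 (19 min).
Replace lamb kofta with arepas: the trade gains 29 net, giving 496 at 25 min.
Nothing else feasible within 25 min beats 496.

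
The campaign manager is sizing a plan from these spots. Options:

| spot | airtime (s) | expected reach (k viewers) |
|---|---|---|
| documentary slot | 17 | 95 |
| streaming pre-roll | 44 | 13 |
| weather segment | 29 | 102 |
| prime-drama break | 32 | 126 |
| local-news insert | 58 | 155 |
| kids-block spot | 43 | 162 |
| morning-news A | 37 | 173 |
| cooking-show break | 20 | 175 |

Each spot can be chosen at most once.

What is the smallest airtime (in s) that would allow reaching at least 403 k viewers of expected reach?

74

Look for the lowest-airtime combination reaching 403.
documentary slot + morning-news A + cooking-show break reaches 443 using 74 s.
Below 74 s the best achievable stays under 403.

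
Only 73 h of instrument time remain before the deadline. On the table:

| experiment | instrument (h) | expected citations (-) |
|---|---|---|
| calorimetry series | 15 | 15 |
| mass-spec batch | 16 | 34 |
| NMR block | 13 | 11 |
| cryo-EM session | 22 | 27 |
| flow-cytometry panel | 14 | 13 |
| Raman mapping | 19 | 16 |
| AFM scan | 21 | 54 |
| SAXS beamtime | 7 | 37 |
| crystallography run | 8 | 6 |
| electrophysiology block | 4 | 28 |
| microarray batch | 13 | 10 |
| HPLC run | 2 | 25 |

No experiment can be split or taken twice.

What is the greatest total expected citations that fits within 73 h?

205

Best packing: mass-spec batch + cryo-EM session + AFM scan + SAXS beamtime + electrophysiology block + HPLC run — 72 h, 205 total.
The spare 1 h is too small for any remaining experiment, and no exchange beats 205.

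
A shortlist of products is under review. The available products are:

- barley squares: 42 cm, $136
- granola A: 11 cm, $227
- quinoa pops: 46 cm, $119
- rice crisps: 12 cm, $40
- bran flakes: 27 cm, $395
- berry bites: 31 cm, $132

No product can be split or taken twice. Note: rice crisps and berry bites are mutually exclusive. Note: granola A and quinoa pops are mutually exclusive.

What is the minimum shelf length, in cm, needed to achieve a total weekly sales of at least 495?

38

Need the lightest bundle worth ≥ 495.
granola A + bran flakes reaches 622 using 38 cm.
No combination under 38 cm hits 495.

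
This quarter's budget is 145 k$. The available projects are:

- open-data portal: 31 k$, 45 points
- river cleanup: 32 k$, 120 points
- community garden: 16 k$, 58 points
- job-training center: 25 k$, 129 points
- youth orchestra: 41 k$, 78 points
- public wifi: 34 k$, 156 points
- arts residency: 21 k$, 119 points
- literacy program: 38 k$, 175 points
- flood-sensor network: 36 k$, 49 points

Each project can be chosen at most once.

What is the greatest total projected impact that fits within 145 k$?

638

The ratio heuristic lands on community garden + job-training center + public wifi + arts residency + literacy program (637) but leaves 11 k$ idle.
Dropping arts residency frees 21 k$; slotting in river cleanup (32 k$) lifts the total to 638 at 145 k$.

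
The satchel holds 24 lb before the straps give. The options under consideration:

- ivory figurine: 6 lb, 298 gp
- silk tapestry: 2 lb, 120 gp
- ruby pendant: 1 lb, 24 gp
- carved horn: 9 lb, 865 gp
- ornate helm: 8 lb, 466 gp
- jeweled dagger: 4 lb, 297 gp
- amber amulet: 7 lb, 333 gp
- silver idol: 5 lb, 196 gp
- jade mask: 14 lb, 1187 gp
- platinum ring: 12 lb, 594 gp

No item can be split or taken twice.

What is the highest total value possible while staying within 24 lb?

Density check — carved horn 96.11, jade mask 84.79, jeweled dagger 74.25, silk tapestry 60.00 are the best per lb.
Taking ruby pendant + carved horn + jade mask: 24 lb used, 2076 in value.
Next best is carved horn + jade mask at 2052 (23 lb) — short by 24.

2076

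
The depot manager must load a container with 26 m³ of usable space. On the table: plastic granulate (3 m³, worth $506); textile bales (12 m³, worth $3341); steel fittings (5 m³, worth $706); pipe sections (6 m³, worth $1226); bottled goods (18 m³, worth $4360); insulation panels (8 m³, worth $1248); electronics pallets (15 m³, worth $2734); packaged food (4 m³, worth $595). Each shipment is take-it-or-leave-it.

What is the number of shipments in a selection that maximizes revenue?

Optimal total is 5815.
For example textile bales + pipe sections + insulation panels achieves it, using 26 m³.
Any selection reaching 5815 contains exactly 3 shipments.

3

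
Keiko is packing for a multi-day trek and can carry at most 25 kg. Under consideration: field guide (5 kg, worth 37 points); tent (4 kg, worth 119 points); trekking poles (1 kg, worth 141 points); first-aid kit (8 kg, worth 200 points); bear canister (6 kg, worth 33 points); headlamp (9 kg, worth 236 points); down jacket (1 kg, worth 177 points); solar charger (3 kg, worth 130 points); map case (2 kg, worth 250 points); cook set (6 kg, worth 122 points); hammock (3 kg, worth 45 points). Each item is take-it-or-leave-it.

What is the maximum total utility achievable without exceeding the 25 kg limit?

1139

The ratio heuristic lands on tent + trekking poles + headlamp + down jacket + solar charger + map case + hammock (1098) but leaves 2 kg idle.
The 12 kg tied up in headlamp and hammock is better spent on first-aid kit + cook set — total rises to 1139 (25 kg).
No other feasible combination exceeds 1139.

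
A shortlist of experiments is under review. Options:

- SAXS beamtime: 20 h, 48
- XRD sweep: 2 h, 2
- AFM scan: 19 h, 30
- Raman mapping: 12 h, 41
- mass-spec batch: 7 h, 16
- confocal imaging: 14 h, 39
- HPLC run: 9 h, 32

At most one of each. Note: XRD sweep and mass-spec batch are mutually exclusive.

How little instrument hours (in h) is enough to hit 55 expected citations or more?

19

Need the lightest bundle worth ≥ 55.
Taking Raman mapping + mass-spec batch gives 57 (≥ 55) for 19 h.
Below 19 h the best achievable stays under 55.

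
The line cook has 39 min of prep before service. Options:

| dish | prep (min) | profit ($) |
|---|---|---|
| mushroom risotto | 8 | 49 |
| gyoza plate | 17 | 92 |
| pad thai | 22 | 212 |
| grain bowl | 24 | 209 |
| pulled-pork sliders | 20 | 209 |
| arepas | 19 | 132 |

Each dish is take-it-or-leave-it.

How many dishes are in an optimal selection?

2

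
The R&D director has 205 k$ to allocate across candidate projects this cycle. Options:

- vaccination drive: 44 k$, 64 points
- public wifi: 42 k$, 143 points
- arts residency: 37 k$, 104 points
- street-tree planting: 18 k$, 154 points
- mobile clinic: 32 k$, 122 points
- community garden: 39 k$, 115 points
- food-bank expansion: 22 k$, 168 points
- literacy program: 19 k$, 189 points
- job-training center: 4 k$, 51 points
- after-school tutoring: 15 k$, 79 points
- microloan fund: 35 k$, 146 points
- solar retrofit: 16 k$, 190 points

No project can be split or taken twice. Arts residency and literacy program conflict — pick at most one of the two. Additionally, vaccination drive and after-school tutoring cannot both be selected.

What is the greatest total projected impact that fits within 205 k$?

1242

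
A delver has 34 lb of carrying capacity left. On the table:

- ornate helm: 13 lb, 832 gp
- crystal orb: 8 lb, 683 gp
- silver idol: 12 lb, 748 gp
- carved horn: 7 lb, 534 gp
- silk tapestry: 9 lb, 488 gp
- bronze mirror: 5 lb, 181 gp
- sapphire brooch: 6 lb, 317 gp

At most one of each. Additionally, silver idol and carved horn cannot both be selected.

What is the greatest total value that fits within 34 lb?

Ranking by ratio (value/lb): crystal orb 85.38, carved horn 76.29, ornate helm 64.00.
Best packing: ornate helm + crystal orb + carved horn + sapphire brooch — 34 lb, 2366 total.
The closest alternative, ornate helm + crystal orb + silver idol, reaches only 2263.

2366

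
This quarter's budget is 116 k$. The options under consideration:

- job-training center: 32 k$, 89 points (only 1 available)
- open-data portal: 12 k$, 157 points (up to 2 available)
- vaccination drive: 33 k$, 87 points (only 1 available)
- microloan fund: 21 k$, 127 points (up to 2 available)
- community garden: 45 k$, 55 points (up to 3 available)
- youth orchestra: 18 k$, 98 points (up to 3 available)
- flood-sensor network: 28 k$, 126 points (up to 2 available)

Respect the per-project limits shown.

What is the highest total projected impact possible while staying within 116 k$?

792

Density check — open-data portal 13.08, microloan fund 6.05, youth orchestra 5.44 are the best per k$.
Taking the top-ratio projects first gives 2×open-data portal + 2×microloan fund + 2×youth orchestra for 764 (102 k$).
Dropping youth orchestra frees 18 k$; slotting in flood-sensor network (28 k$) lifts the total to 792 at 112 k$.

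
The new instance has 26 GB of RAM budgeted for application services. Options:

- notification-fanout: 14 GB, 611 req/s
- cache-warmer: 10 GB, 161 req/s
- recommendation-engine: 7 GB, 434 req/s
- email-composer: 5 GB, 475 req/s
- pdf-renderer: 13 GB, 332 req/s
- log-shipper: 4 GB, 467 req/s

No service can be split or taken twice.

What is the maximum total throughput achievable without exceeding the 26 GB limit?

Taking the top-ratio services first gives cache-warmer + recommendation-engine + email-composer + log-shipper for 1537 (26 GB).
The 17 GB tied up in cache-warmer and recommendation-engine is better spent on notification-fanout — total rises to 1553 (23 GB).
Next best is cache-warmer + recommendation-engine + email-composer + log-shipper at 1537 (26 GB) — short by 16.

1553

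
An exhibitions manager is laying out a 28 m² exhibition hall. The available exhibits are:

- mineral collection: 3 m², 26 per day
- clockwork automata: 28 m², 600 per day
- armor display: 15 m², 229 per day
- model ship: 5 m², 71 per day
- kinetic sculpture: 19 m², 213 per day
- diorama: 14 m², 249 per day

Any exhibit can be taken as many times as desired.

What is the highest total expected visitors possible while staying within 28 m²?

The ratio ordering already packs tightly: clockwork automata, 28 m², 600.
Nothing else within 28 m² beats 600.

600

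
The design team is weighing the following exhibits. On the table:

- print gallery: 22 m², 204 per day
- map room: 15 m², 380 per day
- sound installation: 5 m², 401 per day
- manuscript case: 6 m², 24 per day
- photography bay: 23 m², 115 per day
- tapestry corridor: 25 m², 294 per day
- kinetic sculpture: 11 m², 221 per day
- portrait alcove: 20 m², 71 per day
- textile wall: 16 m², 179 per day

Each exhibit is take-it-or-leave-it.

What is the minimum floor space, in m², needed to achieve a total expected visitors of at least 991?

31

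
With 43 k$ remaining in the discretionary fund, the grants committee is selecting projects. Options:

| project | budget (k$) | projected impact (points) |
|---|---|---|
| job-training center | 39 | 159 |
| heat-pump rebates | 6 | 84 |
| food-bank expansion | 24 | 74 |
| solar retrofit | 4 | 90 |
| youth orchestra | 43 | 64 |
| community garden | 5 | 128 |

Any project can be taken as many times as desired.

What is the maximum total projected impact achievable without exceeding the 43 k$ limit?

1076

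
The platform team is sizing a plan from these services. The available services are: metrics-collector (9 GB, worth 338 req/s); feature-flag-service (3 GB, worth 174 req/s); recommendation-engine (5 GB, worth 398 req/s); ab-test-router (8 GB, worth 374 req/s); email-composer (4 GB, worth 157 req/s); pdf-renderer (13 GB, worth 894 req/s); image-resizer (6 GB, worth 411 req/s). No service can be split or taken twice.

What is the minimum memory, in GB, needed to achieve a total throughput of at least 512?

Need the lightest bundle worth ≥ 512.
feature-flag-service + recommendation-engine: 572 throughput at 8 GB.
No combination under 8 GB hits 512.

8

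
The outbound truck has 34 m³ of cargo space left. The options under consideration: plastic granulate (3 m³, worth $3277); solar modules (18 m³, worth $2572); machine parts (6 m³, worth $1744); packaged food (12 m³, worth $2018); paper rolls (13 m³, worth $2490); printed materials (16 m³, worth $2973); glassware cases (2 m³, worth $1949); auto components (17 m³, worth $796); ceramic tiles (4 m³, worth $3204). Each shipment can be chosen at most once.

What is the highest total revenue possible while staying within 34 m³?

Filling by ratio: plastic granulate + machine parts + paper rolls + glassware cases + ceramic tiles for 12664, with 6 m³ left unused.
The 13 m³ tied up in paper rolls is better spent on printed materials — total rises to 13147 (31 m³).

13147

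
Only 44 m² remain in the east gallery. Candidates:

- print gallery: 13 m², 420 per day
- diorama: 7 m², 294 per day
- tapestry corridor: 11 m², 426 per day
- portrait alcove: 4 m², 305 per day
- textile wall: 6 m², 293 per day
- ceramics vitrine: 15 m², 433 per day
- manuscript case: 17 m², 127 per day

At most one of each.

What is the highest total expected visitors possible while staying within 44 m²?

Filling by ratio: print gallery + diorama + tapestry corridor + portrait alcove + textile wall for 1738, with 3 m² left unused.
Replace print gallery with ceramics vitrine: the trade gains 13 net, giving 1751 at 43 m².
The spare 1 m² is too small for any remaining exhibit, and no exchange beats 1751.

1751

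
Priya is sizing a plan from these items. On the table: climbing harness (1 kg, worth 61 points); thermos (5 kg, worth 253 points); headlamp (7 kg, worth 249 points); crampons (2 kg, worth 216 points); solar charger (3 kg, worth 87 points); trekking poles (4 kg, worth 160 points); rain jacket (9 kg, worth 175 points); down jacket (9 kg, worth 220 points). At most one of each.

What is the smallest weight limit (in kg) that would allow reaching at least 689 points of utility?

12

Minimise kg subject to total utility ≥ 689.
climbing harness + thermos + crampons + trekking poles reaches 690 using 12 kg.
No combination under 12 kg hits 689.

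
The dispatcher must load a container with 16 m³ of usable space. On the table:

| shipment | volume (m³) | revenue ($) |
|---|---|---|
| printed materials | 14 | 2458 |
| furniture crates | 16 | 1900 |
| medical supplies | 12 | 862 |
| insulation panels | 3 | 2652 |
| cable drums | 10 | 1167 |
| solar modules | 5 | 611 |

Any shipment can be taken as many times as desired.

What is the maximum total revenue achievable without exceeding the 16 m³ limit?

Best packing: 5×insulation panels — 15 m³, 13260 total.
That's the maximum — no swap from here does better than 13260.

13260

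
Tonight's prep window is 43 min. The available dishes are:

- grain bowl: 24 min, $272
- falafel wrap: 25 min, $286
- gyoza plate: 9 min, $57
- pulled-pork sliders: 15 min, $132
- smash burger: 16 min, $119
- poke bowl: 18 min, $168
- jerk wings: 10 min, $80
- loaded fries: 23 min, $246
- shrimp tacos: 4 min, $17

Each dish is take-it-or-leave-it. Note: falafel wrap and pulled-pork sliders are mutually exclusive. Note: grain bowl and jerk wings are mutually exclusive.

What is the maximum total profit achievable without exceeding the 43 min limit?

By profit per min: falafel wrap 11.44, grain bowl 11.33, loaded fries 10.70, poke bowl 9.33 lead.
Taking falafel wrap + poke bowl: 43 min used, 454 in profit.
The closest alternative, grain bowl + poke bowl, reaches only 440.

454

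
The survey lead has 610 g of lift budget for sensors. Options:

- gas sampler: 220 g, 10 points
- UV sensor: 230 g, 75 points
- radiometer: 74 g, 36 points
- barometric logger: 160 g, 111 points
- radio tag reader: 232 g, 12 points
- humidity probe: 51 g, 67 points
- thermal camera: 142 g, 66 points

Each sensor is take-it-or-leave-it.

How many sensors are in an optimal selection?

4

The maximum data value within 610 g is 319.
UV sensor + barometric logger + humidity probe + thermal camera hits 319 at 583 g.
Any selection reaching 319 contains exactly 4 sensors.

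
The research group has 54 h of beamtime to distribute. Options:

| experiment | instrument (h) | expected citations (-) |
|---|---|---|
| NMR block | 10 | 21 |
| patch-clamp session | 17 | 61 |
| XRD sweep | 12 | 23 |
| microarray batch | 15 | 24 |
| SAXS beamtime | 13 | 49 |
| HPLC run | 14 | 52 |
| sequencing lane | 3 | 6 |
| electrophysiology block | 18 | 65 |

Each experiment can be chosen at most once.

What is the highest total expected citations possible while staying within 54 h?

184

A density-first pass picks SAXS beamtime + HPLC run + sequencing lane + electrophysiology block — 172 at 48 h.
Replace SAXS beamtime with patch-clamp session: the trade gains 12 net, giving 184 at 52 h.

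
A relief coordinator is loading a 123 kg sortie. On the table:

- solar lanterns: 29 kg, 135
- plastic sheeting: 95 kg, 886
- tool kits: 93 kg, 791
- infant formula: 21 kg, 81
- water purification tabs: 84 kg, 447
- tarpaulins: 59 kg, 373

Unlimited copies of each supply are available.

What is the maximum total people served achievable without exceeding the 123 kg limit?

967

Plastic sheeting + infant formula uses 116 of the 123 kg and totals 967.
The spare 7 kg is too small for any remaining supply, and no exchange beats 967.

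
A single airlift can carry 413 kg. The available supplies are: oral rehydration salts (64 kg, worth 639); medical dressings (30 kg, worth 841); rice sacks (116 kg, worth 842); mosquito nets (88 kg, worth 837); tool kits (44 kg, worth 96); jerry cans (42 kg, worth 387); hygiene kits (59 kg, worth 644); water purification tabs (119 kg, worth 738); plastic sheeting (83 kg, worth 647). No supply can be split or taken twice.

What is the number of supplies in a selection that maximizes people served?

6

Best achievable people served is 4190.
One optimal bundle: oral rehydration salts + medical dressings + rice sacks + mosquito nets + jerry cans + hygiene kits (399 kg).
Any selection reaching 4190 contains exactly 6 supplies.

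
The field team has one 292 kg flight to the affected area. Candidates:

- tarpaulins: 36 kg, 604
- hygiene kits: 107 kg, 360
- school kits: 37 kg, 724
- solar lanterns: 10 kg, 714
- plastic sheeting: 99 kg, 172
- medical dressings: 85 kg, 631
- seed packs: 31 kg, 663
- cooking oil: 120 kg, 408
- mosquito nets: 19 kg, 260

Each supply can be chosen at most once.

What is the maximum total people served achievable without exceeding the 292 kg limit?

3596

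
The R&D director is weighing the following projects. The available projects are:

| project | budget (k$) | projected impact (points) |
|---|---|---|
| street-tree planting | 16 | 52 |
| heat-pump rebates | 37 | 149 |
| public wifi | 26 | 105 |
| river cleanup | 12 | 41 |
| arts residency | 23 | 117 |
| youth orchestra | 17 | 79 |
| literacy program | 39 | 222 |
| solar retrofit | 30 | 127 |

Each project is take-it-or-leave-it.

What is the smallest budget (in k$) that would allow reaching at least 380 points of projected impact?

74

Minimise k$ subject to total projected impact ≥ 380.
river cleanup + arts residency + literacy program: 380 projected impact at 74 k$.
No combination under 74 k$ hits 380.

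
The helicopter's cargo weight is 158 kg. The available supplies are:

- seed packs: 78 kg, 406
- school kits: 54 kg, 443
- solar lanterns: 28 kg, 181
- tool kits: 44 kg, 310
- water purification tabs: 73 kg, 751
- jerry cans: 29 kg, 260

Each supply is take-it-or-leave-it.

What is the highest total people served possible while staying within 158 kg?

Density check — water purification tabs 10.29, jerry cans 8.97, school kits 8.20 are the best per kg.
School kits + water purification tabs + jerry cans uses 156 of the 158 kg and totals 1454.
The spare 2 kg is too small for any remaining supply, and no exchange beats 1454.

1454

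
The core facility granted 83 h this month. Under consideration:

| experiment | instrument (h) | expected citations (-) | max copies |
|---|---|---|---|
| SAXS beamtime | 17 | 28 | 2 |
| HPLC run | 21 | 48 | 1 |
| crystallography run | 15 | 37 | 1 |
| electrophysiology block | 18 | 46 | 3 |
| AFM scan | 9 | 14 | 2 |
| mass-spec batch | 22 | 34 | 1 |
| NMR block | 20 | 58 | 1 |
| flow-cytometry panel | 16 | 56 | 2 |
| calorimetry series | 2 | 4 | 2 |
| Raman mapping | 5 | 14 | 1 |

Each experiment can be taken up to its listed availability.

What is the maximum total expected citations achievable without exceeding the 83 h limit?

241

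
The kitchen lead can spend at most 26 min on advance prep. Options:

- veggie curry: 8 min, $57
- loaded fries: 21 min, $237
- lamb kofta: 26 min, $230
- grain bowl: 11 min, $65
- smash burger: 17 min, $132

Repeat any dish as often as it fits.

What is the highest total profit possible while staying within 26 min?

Loaded fries uses 21 of the 26 min and totals 237.

237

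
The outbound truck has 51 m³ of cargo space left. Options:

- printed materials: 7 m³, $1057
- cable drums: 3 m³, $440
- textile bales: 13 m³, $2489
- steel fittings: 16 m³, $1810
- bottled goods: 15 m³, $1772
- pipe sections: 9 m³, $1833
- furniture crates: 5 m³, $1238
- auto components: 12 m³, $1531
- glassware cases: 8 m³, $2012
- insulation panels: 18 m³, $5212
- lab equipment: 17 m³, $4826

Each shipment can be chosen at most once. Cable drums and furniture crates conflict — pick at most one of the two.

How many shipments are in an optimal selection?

4

The maximum revenue within 51 m³ is 13288.
furniture crates + glassware cases + insulation panels + lab equipment hits 13288 at 48 m³.
Every optimal selection uses 4 shipments.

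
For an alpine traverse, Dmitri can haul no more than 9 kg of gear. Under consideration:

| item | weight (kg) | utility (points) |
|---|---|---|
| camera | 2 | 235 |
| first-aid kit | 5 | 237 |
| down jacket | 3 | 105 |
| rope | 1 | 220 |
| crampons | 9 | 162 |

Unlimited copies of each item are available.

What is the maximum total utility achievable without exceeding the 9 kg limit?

Best packing: 9×rope — 9 kg, 1980 total.
No other feasible combination exceeds 1980.

1980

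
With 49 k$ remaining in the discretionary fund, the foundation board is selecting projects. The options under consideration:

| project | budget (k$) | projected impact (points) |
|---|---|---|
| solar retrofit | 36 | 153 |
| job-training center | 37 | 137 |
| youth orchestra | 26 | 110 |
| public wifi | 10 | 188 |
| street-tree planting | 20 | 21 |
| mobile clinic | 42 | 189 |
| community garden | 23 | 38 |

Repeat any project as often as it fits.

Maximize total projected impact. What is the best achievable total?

By projected impact per k$: public wifi 18.80, mobile clinic 4.50, solar retrofit 4.25, youth orchestra 4.23 lead.
The ratio ordering already packs tightly: 4×public wifi, 40 k$, 752.
Every other selection either busts 49 k$ or fails to beat 752.

752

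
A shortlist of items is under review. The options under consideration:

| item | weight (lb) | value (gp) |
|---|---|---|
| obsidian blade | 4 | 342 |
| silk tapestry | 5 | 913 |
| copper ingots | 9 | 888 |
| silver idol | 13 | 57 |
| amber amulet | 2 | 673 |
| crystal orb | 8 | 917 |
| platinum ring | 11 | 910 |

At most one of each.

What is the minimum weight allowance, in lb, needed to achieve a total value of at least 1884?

11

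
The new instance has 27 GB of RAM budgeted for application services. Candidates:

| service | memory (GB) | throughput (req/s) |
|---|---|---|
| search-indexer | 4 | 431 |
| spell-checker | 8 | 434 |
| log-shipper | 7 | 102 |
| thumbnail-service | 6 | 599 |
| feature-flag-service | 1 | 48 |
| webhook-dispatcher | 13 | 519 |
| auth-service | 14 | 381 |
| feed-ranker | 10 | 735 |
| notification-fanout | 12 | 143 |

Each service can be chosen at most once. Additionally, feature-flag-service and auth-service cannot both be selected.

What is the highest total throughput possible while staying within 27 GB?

1867

Taking the top-ratio services first gives search-indexer + thumbnail-service + feature-flag-service + feed-ranker for 1813 (21 GB).
The 1 GB tied up in feature-flag-service is better spent on log-shipper — total rises to 1867 (27 GB).
An exhaustive check of the 512 subsets confirms 1867.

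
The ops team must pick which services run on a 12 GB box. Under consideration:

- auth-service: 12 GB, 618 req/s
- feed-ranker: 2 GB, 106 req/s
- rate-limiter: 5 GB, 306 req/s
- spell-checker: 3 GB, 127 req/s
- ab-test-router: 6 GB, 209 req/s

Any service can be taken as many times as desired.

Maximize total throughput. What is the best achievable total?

718

Feed-ranker + 2×rate-limiter uses 12 of the 12 GB and totals 718.
Nothing else within 12 GB beats 718.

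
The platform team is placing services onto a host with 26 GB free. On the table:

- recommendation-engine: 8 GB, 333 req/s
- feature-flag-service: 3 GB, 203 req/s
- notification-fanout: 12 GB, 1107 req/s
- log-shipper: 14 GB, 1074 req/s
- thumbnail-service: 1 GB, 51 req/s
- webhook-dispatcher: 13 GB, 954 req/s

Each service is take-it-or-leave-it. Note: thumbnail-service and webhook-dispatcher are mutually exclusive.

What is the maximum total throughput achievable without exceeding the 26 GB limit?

2181

Best packing: notification-fanout + log-shipper — 26 GB, 2181 total.
Nothing else feasible within 26 GB beats 2181.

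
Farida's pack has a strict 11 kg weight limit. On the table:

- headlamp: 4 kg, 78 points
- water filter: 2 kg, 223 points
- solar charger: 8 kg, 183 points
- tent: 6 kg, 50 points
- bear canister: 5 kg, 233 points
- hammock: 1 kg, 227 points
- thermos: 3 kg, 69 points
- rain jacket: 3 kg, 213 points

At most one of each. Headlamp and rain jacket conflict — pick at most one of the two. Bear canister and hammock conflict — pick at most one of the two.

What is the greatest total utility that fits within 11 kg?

732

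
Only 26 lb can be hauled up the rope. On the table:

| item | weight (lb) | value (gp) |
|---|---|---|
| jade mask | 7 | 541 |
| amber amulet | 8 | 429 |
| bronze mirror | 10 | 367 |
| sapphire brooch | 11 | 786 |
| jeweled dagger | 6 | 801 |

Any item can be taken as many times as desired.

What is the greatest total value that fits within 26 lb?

3204

Ranking by ratio (value/lb): jeweled dagger 133.50, jade mask 77.29, sapphire brooch 71.45.
Best packing: 4×jeweled dagger — 24 lb, 3204 total.
The spare 2 lb is too small for any remaining item, and no exchange beats 3204.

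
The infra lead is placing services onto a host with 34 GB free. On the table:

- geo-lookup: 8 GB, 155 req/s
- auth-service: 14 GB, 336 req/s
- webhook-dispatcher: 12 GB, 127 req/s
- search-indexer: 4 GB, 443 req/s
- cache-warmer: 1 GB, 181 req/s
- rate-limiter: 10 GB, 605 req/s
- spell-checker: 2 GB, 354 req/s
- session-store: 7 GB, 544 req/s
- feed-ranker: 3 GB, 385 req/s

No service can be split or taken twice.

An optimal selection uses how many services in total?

Best achievable throughput is 2512.
search-indexer + cache-warmer + rate-limiter + spell-checker + session-store + feed-ranker hits 2512 at 27 GB.
Any selection reaching 2512 contains exactly 6 services.

6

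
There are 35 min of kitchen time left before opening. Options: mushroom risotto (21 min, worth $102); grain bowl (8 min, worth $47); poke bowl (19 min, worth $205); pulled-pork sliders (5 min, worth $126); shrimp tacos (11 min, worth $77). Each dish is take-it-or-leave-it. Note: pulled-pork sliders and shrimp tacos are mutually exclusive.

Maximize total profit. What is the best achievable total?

Taking grain bowl + poke bowl + pulled-pork sliders: 32 min used, 378 in profit.
The closest alternative, poke bowl + pulled-pork sliders, reaches only 331.

378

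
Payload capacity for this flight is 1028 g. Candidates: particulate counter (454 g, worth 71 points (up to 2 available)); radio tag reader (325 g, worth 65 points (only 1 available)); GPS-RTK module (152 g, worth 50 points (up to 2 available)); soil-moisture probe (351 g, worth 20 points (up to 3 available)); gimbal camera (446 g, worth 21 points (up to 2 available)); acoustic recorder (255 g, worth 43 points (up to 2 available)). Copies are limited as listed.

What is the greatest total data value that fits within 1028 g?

Ranking by ratio (data value/g): GPS-RTK module 0.33, radio tag reader 0.20, acoustic recorder 0.17, particulate counter 0.16.
Taking the top-ratio sensors first gives radio tag reader + 2×GPS-RTK module + acoustic recorder for 208 (884 g).
The 325 g tied up in radio tag reader is better spent on particulate counter — total rises to 214 (1013 g).
Nothing else within 1028 g beats 214.

214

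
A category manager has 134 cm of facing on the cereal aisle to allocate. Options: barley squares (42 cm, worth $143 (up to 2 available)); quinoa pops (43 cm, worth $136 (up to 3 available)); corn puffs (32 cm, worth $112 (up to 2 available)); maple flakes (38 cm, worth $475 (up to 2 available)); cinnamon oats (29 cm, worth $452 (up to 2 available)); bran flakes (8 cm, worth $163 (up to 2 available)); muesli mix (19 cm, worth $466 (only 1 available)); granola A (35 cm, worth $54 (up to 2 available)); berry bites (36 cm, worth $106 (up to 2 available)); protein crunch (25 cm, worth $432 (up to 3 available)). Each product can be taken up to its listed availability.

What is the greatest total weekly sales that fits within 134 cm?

2377

Taking the top-ratio products first gives 2×bran flakes + muesli mix + 3×protein crunch for 2088 (110 cm).
Replace bran flakes with cinnamon oats: the trade gains 289 net, giving 2377 at 131 cm.
Nothing else within 134 cm beats 2377.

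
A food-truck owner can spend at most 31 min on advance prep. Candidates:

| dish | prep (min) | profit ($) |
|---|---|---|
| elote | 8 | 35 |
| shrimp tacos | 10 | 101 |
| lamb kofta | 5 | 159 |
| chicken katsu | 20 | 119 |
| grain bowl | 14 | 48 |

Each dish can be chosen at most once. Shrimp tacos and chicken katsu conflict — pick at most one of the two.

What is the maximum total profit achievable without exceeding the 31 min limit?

308

By profit per min: lamb kofta 31.80, shrimp tacos 10.10, chicken katsu 5.95, elote 4.38 lead.
Filling by ratio: elote + shrimp tacos + lamb kofta for 295, with 8 min left unused.
Replace elote with grain bowl: the trade gains 13 net, giving 308 at 29 min.
Next best is elote + shrimp tacos + lamb kofta at 295 (23 min) — short by 13.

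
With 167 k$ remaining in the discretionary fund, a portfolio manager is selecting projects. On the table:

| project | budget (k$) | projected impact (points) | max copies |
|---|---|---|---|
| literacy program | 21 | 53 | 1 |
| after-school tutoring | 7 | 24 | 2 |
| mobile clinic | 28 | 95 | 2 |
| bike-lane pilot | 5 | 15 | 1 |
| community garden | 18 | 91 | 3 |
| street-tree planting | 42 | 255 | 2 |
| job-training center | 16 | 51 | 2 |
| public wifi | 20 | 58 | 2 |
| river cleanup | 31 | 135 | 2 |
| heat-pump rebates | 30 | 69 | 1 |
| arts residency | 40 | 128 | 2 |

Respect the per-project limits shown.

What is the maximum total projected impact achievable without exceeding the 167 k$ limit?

Taking the top-ratio projects first gives 2×after-school tutoring + bike-lane pilot + 3×community garden + 2×street-tree planting for 846 (157 k$).
Reworking the packing: 2×community garden + 2×street-tree planting + job-training center + river cleanup uses 167 k$ and improves the total to 878.

878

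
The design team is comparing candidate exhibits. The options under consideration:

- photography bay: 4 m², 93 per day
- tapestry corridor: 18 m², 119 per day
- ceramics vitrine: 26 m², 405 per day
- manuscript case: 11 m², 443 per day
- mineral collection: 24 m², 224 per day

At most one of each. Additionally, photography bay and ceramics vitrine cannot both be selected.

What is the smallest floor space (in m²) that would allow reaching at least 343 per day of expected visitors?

11

Minimise m² subject to total expected visitors ≥ 343.
manuscript case reaches 443 using 11 m².
Any bundle with less than 11 m² falls short of 343.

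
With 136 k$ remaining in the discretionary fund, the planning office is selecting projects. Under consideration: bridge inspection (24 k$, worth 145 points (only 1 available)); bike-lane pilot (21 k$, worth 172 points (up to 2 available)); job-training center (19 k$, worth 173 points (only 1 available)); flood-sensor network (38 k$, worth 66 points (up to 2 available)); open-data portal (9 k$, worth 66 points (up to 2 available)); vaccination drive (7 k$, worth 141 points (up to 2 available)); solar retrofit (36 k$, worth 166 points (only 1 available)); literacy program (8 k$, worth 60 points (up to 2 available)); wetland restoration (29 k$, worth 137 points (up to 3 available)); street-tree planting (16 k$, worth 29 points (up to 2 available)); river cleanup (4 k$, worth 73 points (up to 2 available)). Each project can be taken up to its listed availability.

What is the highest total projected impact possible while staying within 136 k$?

By projected impact per k$: vaccination drive 20.14, river cleanup 18.25, job-training center 9.11, bike-lane pilot 8.19 lead.
A density-first pass picks 2×bike-lane pilot + job-training center + 2×open-data portal + 2×vaccination drive + 2×literacy program + street-tree planting + 2×river cleanup — 1226 at 133 k$.
Replace literacy program and street-tree planting with bridge inspection: the trade gains 56 net, giving 1282 at 133 k$.

1282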